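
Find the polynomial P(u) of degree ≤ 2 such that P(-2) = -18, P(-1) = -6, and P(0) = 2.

P(u) = -2u^2 + 6u + 2

Using the Lagrange interpolation formula with nodes -2, -1, 0:
  L_0(u) = (u + 1)u / 2
  L_1(u) = (u + 2)u / -1
  L_2(u) = (u + 2)(u + 1) / 2
Then P(u) = -18·L_0(u) - 6·L_1(u) + 2·L_2(u).
Expanding and collecting terms gives P(u) = -2u² + 6u + 2.
Check: P(-2) = -18. ✓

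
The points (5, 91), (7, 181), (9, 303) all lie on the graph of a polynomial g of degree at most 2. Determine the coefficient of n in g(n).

-3

Write g(n) = an^2 + bn + c. Substituting each data point gives a linear system:
  25a + 5b + c = 91
  49a + 7b + c = 181
  81a + 9b + c = 303
Solving the system yields a = 4, b = -3, c = 6.
So g(n) = 4n^2 - 3n + 6.
The coefficient of n is -3.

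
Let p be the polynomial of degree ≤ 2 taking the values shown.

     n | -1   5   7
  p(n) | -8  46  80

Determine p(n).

p(n) = n^2 + 5n - 4

Using the Lagrange interpolation formula with nodes -1, 5, 7:
  L_0(n) = (n - 5)(n - 7) / 48
  L_1(n) = (n + 1)(n - 7) / -12
  L_2(n) = (n + 1)(n - 5) / 16
Then p(n) = -8·L_0(n) + 46·L_1(n) + 80·L_2(n).
Expanding and collecting terms gives p(n) = n^2 + 5n - 4.
Check: p(5) = 46. ✓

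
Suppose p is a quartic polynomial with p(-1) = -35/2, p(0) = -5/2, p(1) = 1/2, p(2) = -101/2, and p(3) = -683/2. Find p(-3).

-1271/2

Using the Lagrange interpolation formula with nodes -1, 0, 1, 2, 3:
  L_0(s) = s(s - 1)(s - 2)(s - 3) / 24
  L_1(s) = (s + 1)(s - 1)(s - 2)(s - 3) / -6
  L_2(s) = (s + 1)s(s - 2)(s - 3) / 4
  L_3(s) = (s + 1)s(s - 1)(s - 3) / -6
  L_4(s) = (s + 1)s(s - 1)(s - 2) / 24
Then p(s) = -35/2·L_0(s) - 5/2·L_1(s) + 1/2·L_2(s) - 101/2·L_3(s) - 683/2·L_4(s).
Expanding and collecting terms gives p(s) = -6s⁴ + 5s³ + 4s - 5/2.
Evaluating at s = -3: p(-3) = -1271/2.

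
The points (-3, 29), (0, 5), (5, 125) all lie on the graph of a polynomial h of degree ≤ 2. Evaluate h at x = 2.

29

Write h(x) = ax^2 + bx + c. Substituting each data point gives a linear system:
  9a - 3b + c = 29
  c = 5
  25a + 5b + c = 125
Solving the system yields a = 4, b = 4, c = 5.
So h(x) = 4x² + 4x + 5.
Then h(2) = 29.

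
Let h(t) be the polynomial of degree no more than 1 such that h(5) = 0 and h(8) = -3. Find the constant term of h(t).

5

Write h(t) = at + b. Substituting each data point gives a linear system:
  5a + b = 0
  8a + b = -3
Solving the system yields a = -1, b = 5.
So h(t) = -t + 5.
The constant term is 5.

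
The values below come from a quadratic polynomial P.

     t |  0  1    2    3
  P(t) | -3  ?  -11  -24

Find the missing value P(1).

The 3 known points determine the degree-2 polynomial uniquely.
Write P(t) = at^2 + bt + c. Substituting each data point gives a linear system:
  c = -3
  4a + 2b + c = -11
  9a + 3b + c = -24
Solving the system yields a = -3, b = 2, c = -3.
So P(t) = -3t^2 + 2t - 3.
Then P(1) = -4.

-4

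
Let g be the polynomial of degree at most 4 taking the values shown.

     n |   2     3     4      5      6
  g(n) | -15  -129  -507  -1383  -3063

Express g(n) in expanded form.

Write g(n) = an^4 + bn^3 + cn^2 + dn + e. Substituting each data point gives a linear system:
  16a + 8b + 4c + 2d + e = -15
  81a + 27b + 9c + 3d + e = -129
  256a + 64b + 16c + 4d + e = -507
  625a + 125b + 25c + 5d + e = -1383
  1296a + 216b + 36c + 6d + e = -3063
Solving the system yields a = -3, b = 3, c = 6, d = -6, e = -3.
So g(n) = -3n^4 + 3n^3 + 6n^2 - 6n - 3.
Check: g(5) = -1383. ✓

g(n) = -3n^4 + 3n^3 + 6n^2 - 6n - 3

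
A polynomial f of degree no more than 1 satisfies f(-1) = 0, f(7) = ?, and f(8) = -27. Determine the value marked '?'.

The 2 known points determine the degree-1 polynomial uniquely.
Write f(s) = as + b. Substituting each data point gives a linear system:
  -a + b = 0
  8a + b = -27
Solving the system yields a = -3, b = -3.
So f(s) = -3s - 3.
Then f(7) = -24.

-24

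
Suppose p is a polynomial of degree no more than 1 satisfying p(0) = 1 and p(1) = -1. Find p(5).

-9

Using the Lagrange interpolation formula with nodes 0, 1:
  L_0(n) = (n - 1) / -1
  L_1(n) = n / 1
Then p(n) = 1·L_0(n) - 1·L_1(n).
Expanding and collecting terms gives p(n) = -2n + 1.
Evaluating at n = 5: p(5) = -9.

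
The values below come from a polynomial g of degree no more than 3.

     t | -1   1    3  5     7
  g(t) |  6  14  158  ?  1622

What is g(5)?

630

On equispaced nodes a degree-3 polynomial has vanishing fourth forward difference, so
  g(-1) - 4·g(1) + 6·g(3) - 4·g(5) + g(7) = 0.
Substituting the known values and solving for g(5):
  -4·g(5) = -2520
  g(5) = 630.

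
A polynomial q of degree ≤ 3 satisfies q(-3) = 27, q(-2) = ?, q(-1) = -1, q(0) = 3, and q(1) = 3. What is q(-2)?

On equispaced nodes a degree-3 polynomial has vanishing fourth forward difference, so
  q(-3) - 4·q(-2) + 6·q(-1) - 4·q(0) + q(1) = 0.
Substituting the known values and solving for q(-2):
  -4·q(-2) = -12
  q(-2) = 3.

3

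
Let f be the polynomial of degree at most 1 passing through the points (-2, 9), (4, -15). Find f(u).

f(u) = -4u + 1

Write f(u) = au + b. Substituting each data point gives a linear system:
  -2a + b = 9
  4a + b = -15
Solving the system yields a = -4, b = 1.
So f(u) = -4u + 1.
Check: f(4) = -15. ✓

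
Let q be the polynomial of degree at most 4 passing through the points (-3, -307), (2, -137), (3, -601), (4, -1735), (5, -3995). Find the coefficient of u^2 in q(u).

-6

Write q(u) = au^4 + bu^3 + cu^2 + du + e. Substituting each data point gives a linear system:
  81a - 27b + 9c - 3d + e = -307
  16a + 8b + 4c + 2d + e = -137
  81a + 27b + 9c + 3d + e = -601
  256a + 64b + 16c + 4d + e = -1735
  625a + 125b + 25c + 5d + e = -3995
Solving the system yields a = -5, b = -6, c = -6, d = 5, e = 5.
So q(u) = -5u^4 - 6u^3 - 6u^2 + 5u + 5.
The coefficient of u^2 is -6.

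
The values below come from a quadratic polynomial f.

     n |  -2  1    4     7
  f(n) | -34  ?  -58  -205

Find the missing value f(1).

The 3 known points determine the degree-2 polynomial uniquely.
Write f(n) = an^2 + bn + c. Substituting each data point gives a linear system:
  4a - 2b + c = -34
  16a + 4b + c = -58
  49a + 7b + c = -205
Solving the system yields a = -5, b = 6, c = -2.
So f(n) = -5n² + 6n - 2.
Then f(1) = -1.

-1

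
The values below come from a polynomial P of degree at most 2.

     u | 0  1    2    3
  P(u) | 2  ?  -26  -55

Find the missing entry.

On equispaced nodes a degree-2 polynomial has vanishing third forward difference, so
  - P(0) + 3·P(1) - 3·P(2) + P(3) = 0.
Substituting the known values and solving for P(1):
  3·P(1) = -21
  P(1) = -7.

-7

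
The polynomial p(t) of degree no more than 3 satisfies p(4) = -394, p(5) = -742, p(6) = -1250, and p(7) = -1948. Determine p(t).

Write p(t) = at^3 + bt^2 + ct + d. Substituting each data point gives a linear system:
  64a + 16b + 4c + d = -394
  125a + 25b + 5c + d = -742
  216a + 36b + 6c + d = -1250
  343a + 49b + 7c + d = -1948
Solving the system yields a = -5, b = -5, c = 2, d = -2.
So p(t) = -5t^3 - 5t^2 + 2t - 2.
Check: p(4) = -394. ✓

p(t) = -5t^3 - 5t^2 + 2t - 2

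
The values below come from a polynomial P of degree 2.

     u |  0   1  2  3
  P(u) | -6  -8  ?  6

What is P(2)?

The 3 known points determine the degree-2 polynomial uniquely.
Write P(u) = au^2 + bu + c. Substituting each data point gives a linear system:
  c = -6
  a + b + c = -8
  9a + 3b + c = 6
Solving the system yields a = 3, b = -5, c = -6.
So P(u) = 3u² - 5u - 6.
Then P(2) = -4.

-4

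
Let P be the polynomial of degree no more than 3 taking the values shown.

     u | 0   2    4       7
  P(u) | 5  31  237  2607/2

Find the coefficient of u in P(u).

0

Write P(u) = au^3 + bu^2 + cu + d. Substituting each data point gives a linear system:
  d = 5
  8a + 4b + 2c + d = 31
  64a + 16b + 4c + d = 237
  343a + 49b + 7c + d = 2607/2
Solving the system yields a = 4, b = -3/2, c = 0, d = 5.
So P(u) = 4u^3 - (3/2)u^2 + 5.
The coefficient of u is 0.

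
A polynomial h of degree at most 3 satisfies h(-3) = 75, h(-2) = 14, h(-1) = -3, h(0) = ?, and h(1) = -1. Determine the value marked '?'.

The 4 known points determine the degree-3 polynomial uniquely.
Write h(s) = as^3 + bs^2 + cs + d. Substituting each data point gives a linear system:
  -27a + 9b - 3c + d = 75
  -8a + 4b - 2c + d = 14
  -a + b - c + d = -3
  a + b + c + d = -1
Solving the system yields a = -4, b = -2, c = 5, d = 0.
So h(s) = -4s^3 - 2s^2 + 5s.
Then h(0) = 0.

0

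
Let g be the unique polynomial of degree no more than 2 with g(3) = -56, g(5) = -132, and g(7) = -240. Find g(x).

g(x) = -4x^2 - 6x - 2

Write g(x) = ax^2 + bx + c. Substituting each data point gives a linear system:
  9a + 3b + c = -56
  25a + 5b + c = -132
  49a + 7b + c = -240
Solving the system yields a = -4, b = -6, c = -2.
So g(x) = -4x² - 6x - 2.
Check: g(7) = -240. ✓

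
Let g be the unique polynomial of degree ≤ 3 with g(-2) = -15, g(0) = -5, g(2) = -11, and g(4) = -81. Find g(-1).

-11

Forward differences of the values at n = -2, 0, 2, 4:
  g  : -15  -5  -11  -81
  Δ  : 10  -6  -70
  Δ^2: -16  -64
  Δ^3: -48
The third differences are constant, confirming degree 3.
Interpolating (Newton forward form) and evaluating at n = -1 gives g(-1) = -11.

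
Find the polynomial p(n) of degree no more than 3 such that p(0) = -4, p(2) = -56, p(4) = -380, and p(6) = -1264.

Write p(n) = an^3 + bn^2 + cn + d. Substituting each data point gives a linear system:
  d = -4
  8a + 4b + 2c + d = -56
  64a + 16b + 4c + d = -380
  216a + 36b + 6c + d = -1264
Solving the system yields a = -6, b = 2, c = -6, d = -4.
So p(n) = -6n³ + 2n² - 6n - 4.
Check: p(4) = -380. ✓

p(n) = -6n^3 + 2n^2 - 6n - 4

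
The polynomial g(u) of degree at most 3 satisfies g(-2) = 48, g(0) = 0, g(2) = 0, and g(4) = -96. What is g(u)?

g(u) = -3u^3 + 6u^2

Using the Lagrange interpolation formula with nodes -2, 0, 2, 4:
  L_0(u) = u(u - 2)(u - 4) / -48
  L_1(u) = (u + 2)(u - 2)(u - 4) / 16
  L_2(u) = (u + 2)u(u - 4) / -16
  L_3(u) = (u + 2)u(u - 2) / 48
Then g(u) = 48·L_0(u) + 0·L_1(u) + 0·L_2(u) - 96·L_3(u).
Expanding and collecting terms gives g(u) = -3u³ + 6u².
Check: g(2) = 0. ✓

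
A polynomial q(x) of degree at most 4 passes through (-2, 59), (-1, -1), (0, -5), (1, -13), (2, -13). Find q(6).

2827

Write q(x) = ax^4 + bx^3 + cx^2 + dx + e. Substituting each data point gives a linear system:
  16a - 8b + 4c - 2d + e = 59
  a - b + c - d + e = -1
  e = -5
  a + b + c + d + e = -13
  16a + 8b + 4c + 2d + e = -13
Solving the system yields a = 3, b = -4, c = -5, d = -2, e = -5.
So q(x) = 3x⁴ - 4x³ - 5x² - 2x - 5.
Then q(6) = 2827.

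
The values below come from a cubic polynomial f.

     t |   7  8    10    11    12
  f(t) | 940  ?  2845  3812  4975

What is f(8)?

1427

The 4 known points determine the degree-3 polynomial uniquely.
Write f(t) = at^3 + bt^2 + ct + d. Substituting each data point gives a linear system:
  343a + 49b + 7c + d = 940
  1000a + 100b + 10c + d = 2845
  1331a + 121b + 11c + d = 3812
  1728a + 144b + 12c + d = 4975
Solving the system yields a = 3, b = -1, c = -5, d = -5.
So f(t) = 3t³ - t² - 5t - 5.
Then f(8) = 1427.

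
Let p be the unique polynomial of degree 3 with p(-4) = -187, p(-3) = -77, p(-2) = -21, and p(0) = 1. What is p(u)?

Using the Lagrange interpolation formula with nodes -4, -3, -2, 0:
  L_0(u) = (u + 3)(u + 2)u / -8
  L_1(u) = (u + 4)(u + 2)u / 3
  L_2(u) = (u + 4)(u + 3)u / -4
  L_3(u) = (u + 4)(u + 3)(u + 2) / 24
Then p(u) = -187·L_0(u) - 77·L_1(u) - 21·L_2(u) + 1·L_3(u).
Expanding and collecting terms gives p(u) = 3u^3 - u + 1.
Check: p(-3) = -77. ✓

p(u) = 3u^3 - u + 1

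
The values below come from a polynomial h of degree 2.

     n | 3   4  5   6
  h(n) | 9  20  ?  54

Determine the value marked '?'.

35

The 3 known points determine the degree-2 polynomial uniquely.
Write h(n) = an^2 + bn + c. Substituting each data point gives a linear system:
  9a + 3b + c = 9
  16a + 4b + c = 20
  36a + 6b + c = 54
Solving the system yields a = 2, b = -3, c = 0.
So h(n) = 2n^2 - 3n.
Then h(5) = 35.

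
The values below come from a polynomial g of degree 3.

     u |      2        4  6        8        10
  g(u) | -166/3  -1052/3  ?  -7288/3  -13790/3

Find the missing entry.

-1078

On equispaced nodes a degree-3 polynomial has vanishing fourth forward difference, so
  g(2) - 4·g(4) + 6·g(6) - 4·g(8) + g(10) = 0.
Substituting the known values and solving for g(6):
  6·g(6) = -6468
  g(6) = -1078.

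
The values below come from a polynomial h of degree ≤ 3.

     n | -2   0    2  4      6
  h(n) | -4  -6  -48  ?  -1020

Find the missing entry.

-322

On equispaced nodes a degree-3 polynomial has vanishing fourth forward difference, so
  h(-2) - 4·h(0) + 6·h(2) - 4·h(4) + h(6) = 0.
Substituting the known values and solving for h(4):
  -4·h(4) = 1288
  h(4) = -322.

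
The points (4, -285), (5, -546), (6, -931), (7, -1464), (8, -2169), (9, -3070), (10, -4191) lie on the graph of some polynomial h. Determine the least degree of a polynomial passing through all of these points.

Forward differences of the values at t = 4, 5, 6, 7, 8, 9, 10:
  h  : -285  -546  -931  -1464  -2169  -3070  -4191
  Δ  : -261  -385  -533  -705  -901  -1121
  Δ^2: -124  -148  -172  -196  -220
  Δ^3: -24  -24  -24  -24
  Δ^4: 0  0  0
  Δ^5: 0  0
  Δ^6: 0
The third differences are constant (-24) and nonzero, while all higher differences vanish, so the minimal degree is 3.

3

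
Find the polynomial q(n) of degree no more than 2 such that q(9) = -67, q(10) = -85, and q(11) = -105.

q(n) = -n^2 + n + 5

Using the Lagrange interpolation formula with nodes 9, 10, 11:
  L_0(n) = (n - 10)(n - 11) / 2
  L_1(n) = (n - 9)(n - 11) / -1
  L_2(n) = (n - 9)(n - 10) / 2
Then q(n) = -67·L_0(n) - 85·L_1(n) - 105·L_2(n).
Expanding and collecting terms gives q(n) = -n² + n + 5.
Check: q(9) = -67. ✓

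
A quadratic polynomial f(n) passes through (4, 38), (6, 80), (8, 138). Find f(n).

f(n) = 2n^2 + n + 2

Write f(n) = an^2 + bn + c. Substituting each data point gives a linear system:
  16a + 4b + c = 38
  36a + 6b + c = 80
  64a + 8b + c = 138
Solving the system yields a = 2, b = 1, c = 2.
So f(n) = 2n² + n + 2.
Check: f(4) = 38. ✓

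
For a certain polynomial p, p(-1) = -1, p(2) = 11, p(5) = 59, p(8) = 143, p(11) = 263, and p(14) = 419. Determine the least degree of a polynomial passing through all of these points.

Forward differences of the values at t = -1, 2, 5, 8, 11, 14:
  p  : -1  11  59  143  263  419
  Δ  : 12  48  84  120  156
  Δ^2: 36  36  36  36
  Δ^3: 0  0  0
  Δ^4: 0  0
  Δ^5: 0
The second differences are constant (36) and nonzero, while all higher differences vanish, so the minimal degree is 2.

2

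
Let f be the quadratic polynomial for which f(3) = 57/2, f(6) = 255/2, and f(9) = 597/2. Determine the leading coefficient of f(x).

Write f(x) = ax^2 + bx + c. Substituting each data point gives a linear system:
  9a + 3b + c = 57/2
  36a + 6b + c = 255/2
  81a + 9b + c = 597/2
Solving the system yields a = 4, b = -3, c = 3/2.
So f(x) = 4x² - 3x + 3/2.
The leading coefficient is 4.

4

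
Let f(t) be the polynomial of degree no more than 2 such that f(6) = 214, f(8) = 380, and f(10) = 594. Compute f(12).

856

Using the Lagrange interpolation formula with nodes 6, 8, 10:
  L_0(t) = (t - 8)(t - 10) / 8
  L_1(t) = (t - 6)(t - 10) / -4
  L_2(t) = (t - 6)(t - 8) / 8
Then f(t) = 214·L_0(t) + 380·L_1(t) + 594·L_2(t).
Expanding and collecting terms gives f(t) = 6t^2 - t + 4.
Evaluating at t = 12: f(12) = 856.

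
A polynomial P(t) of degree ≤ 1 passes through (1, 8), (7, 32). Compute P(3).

16

Using the Lagrange interpolation formula with nodes 1, 7:
  L_0(t) = (t - 7) / -6
  L_1(t) = (t - 1) / 6
Then P(t) = 8·L_0(t) + 32·L_1(t).
Expanding and collecting terms gives P(t) = 4t + 4.
Evaluating at t = 3: P(3) = 16.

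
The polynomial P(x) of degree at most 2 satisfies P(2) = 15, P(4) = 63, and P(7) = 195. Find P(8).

Write P(x) = ax^2 + bx + c. Substituting each data point gives a linear system:
  4a + 2b + c = 15
  16a + 4b + c = 63
  49a + 7b + c = 195
Solving the system yields a = 4, b = 0, c = -1.
So P(x) = 4x^2 - 1.
Then P(8) = 255.

255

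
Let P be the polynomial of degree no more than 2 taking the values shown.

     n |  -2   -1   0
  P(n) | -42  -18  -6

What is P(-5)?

-186

Write P(n) = an^2 + bn + c. Substituting each data point gives a linear system:
  4a - 2b + c = -42
  a - b + c = -18
  c = -6
Solving the system yields a = -6, b = 6, c = -6.
So P(n) = -6n² + 6n - 6.
Then P(-5) = -186.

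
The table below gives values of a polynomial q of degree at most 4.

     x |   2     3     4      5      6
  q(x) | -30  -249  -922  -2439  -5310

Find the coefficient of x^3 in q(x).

Write q(x) = ax^4 + bx^3 + cx^2 + dx + e. Substituting each data point gives a linear system:
  16a + 8b + 4c + 2d + e = -30
  81a + 27b + 9c + 3d + e = -249
  256a + 64b + 16c + 4d + e = -922
  625a + 125b + 25c + 5d + e = -2439
  1296a + 216b + 36c + 6d + e = -5310
Solving the system yields a = -5, b = 5, c = 3, d = -4, e = 6.
So q(x) = -5x⁴ + 5x³ + 3x² - 4x + 6.
The coefficient of x^3 is 5.

5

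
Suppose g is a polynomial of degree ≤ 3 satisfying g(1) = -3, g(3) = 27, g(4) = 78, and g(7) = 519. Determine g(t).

Write g(t) = at^3 + bt^2 + ct + d. Substituting each data point gives a linear system:
  a + b + c + d = -3
  27a + 9b + 3c + d = 27
  64a + 16b + 4c + d = 78
  343a + 49b + 7c + d = 519
Solving the system yields a = 2, b = -4, c = 5, d = -6.
So g(t) = 2t^3 - 4t^2 + 5t - 6.
Check: g(4) = 78. ✓

g(t) = 2t^3 - 4t^2 + 5t - 6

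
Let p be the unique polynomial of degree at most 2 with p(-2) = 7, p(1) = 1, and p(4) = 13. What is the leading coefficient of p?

Write p(x) = ax^2 + bx + c. Substituting each data point gives a linear system:
  4a - 2b + c = 7
  a + b + c = 1
  16a + 4b + c = 13
Solving the system yields a = 1, b = -1, c = 1.
So p(x) = x^2 - x + 1.
The leading coefficient is 1.

1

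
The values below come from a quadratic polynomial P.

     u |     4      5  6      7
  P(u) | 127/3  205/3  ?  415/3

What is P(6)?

301/3

The 3 known points determine the degree-2 polynomial uniquely.
Write P(u) = au^2 + bu + c. Substituting each data point gives a linear system:
  16a + 4b + c = 127/3
  25a + 5b + c = 205/3
  49a + 7b + c = 415/3
Solving the system yields a = 3, b = -1, c = -5/3.
So P(u) = 3u^2 - u - 5/3.
Then P(6) = 301/3.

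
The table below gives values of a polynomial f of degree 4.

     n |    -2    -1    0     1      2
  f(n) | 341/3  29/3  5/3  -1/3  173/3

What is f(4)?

3869/3

Using the Lagrange interpolation formula with nodes -2, -1, 0, 1, 2:
  L_0(n) = (n + 1)n(n - 1)(n - 2) / 24
  L_1(n) = (n + 2)n(n - 1)(n - 2) / -6
  L_2(n) = (n + 2)(n + 1)(n - 1)(n - 2) / 4
  L_3(n) = (n + 2)(n + 1)n(n - 2) / -6
  L_4(n) = (n + 2)(n + 1)n(n - 1) / 24
Then f(n) = 341/3·L_0(n) + 29/3·L_1(n) + 5/3·L_2(n) - 1/3·L_3(n) + 173/3·L_4(n).
Expanding and collecting terms gives f(n) = 6n^4 - 3n^3 - 3n^2 - 2n + 5/3.
Evaluating at n = 4: f(4) = 3869/3.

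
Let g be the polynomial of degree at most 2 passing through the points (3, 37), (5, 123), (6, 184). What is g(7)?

257

Write g(u) = au^2 + bu + c. Substituting each data point gives a linear system:
  9a + 3b + c = 37
  25a + 5b + c = 123
  36a + 6b + c = 184
Solving the system yields a = 6, b = -5, c = -2.
So g(u) = 6u^2 - 5u - 2.
Then g(7) = 257.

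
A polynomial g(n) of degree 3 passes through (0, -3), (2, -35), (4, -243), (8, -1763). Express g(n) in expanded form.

Write g(n) = an^3 + bn^2 + cn + d. Substituting each data point gives a linear system:
  d = -3
  8a + 4b + 2c + d = -35
  64a + 16b + 4c + d = -243
  512a + 64b + 8c + d = -1763
Solving the system yields a = -3, b = -4, c = 4, d = -3.
So g(n) = -3n³ - 4n² + 4n - 3.
Check: g(4) = -243. ✓

g(n) = -3n^3 - 4n^2 + 4n - 3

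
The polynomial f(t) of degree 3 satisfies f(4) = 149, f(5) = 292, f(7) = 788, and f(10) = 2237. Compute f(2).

Using the Lagrange interpolation formula with nodes 4, 5, 7, 10:
  L_0(t) = (t - 5)(t - 7)(t - 10) / -18
  L_1(t) = (t - 4)(t - 7)(t - 10) / 10
  L_2(t) = (t - 4)(t - 5)(t - 10) / -18
  L_3(t) = (t - 4)(t - 5)(t - 7) / 90
Then f(t) = 149·L_0(t) + 292·L_1(t) + 788·L_2(t) + 2237·L_3(t).
Expanding and collecting terms gives f(t) = 2t^3 + 3t^2 - 6t - 3.
Evaluating at t = 2: f(2) = 13.

13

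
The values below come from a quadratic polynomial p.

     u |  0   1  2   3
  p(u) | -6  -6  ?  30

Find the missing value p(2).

The 3 known points determine the degree-2 polynomial uniquely.
Write p(u) = au^2 + bu + c. Substituting each data point gives a linear system:
  c = -6
  a + b + c = -6
  9a + 3b + c = 30
Solving the system yields a = 6, b = -6, c = -6.
So p(u) = 6u^2 - 6u - 6.
Then p(2) = 6.

6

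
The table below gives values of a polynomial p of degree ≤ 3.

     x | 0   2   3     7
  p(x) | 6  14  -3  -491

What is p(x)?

p(x) = -2x^3 + 3x^2 + 6x + 6

Write p(x) = ax^3 + bx^2 + cx + d. Substituting each data point gives a linear system:
  d = 6
  8a + 4b + 2c + d = 14
  27a + 9b + 3c + d = -3
  343a + 49b + 7c + d = -491
Solving the system yields a = -2, b = 3, c = 6, d = 6.
So p(x) = -2x^3 + 3x^2 + 6x + 6.
Check: p(2) = 14. ✓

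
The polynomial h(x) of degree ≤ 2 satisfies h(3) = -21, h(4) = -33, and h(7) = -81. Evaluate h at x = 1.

-3

Write h(x) = ax^2 + bx + c. Substituting each data point gives a linear system:
  9a + 3b + c = -21
  16a + 4b + c = -33
  49a + 7b + c = -81
Solving the system yields a = -1, b = -5, c = 3.
So h(x) = -x^2 - 5x + 3.
Then h(1) = -3.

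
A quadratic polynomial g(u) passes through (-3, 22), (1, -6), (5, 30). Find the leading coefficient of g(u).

Write g(u) = au^2 + bu + c. Substituting each data point gives a linear system:
  9a - 3b + c = 22
  a + b + c = -6
  25a + 5b + c = 30
Solving the system yields a = 2, b = -3, c = -5.
So g(u) = 2u² - 3u - 5.
The leading coefficient is 2.

2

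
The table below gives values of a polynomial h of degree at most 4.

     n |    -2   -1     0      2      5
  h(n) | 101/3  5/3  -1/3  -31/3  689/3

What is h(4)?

Write h(n) = an^4 + bn^3 + cn^2 + dn + e. Substituting each data point gives a linear system:
  16a - 8b + 4c - 2d + e = 101/3
  a - b + c - d + e = 5/3
  e = -1/3
  16a + 8b + 4c + 2d + e = -31/3
  625a + 125b + 25c + 5d + e = 689/3
Solving the system yields a = 1, b = -3, c = -1, d = 1, e = -1/3.
So h(n) = n⁴ - 3n³ - n² + n - 1/3.
Then h(4) = 155/3.

155/3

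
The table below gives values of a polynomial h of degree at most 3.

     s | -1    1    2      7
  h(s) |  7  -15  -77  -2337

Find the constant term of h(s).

1

Write h(s) = as^3 + bs^2 + cs + d. Substituting each data point gives a linear system:
  -a + b - c + d = 7
  a + b + c + d = -15
  8a + 4b + 2c + d = -77
  343a + 49b + 7c + d = -2337
Solving the system yields a = -6, b = -5, c = -5, d = 1.
So h(s) = -6s^3 - 5s^2 - 5s + 1.
The constant term is 1.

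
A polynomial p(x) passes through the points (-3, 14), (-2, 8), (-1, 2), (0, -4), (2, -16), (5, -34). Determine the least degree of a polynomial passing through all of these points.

Divided differences on the nodes -3, -2, -1, 0, 2, 5:
  order 0: 14  8  2  -4  -16  -34
  order 1: -6  -6  -6  -6  -6
  order 2: 0  0  0  0
  order 3: 0  0  0
  order 4: 0  0
  order 5: 0
The order-1 divided differences are all -6 (nonzero) and every higher order vanishes, so the data lies on a polynomial of degree exactly 1.

1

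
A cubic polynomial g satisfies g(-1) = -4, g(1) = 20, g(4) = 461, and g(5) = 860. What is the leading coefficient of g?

6

Write g(n) = an^3 + bn^2 + cn + d. Substituting each data point gives a linear system:
  -a + b - c + d = -4
  a + b + c + d = 20
  64a + 16b + 4c + d = 461
  125a + 25b + 5c + d = 860
Solving the system yields a = 6, b = 3, c = 6, d = 5.
So g(n) = 6n^3 + 3n^2 + 6n + 5.
The leading coefficient is 6.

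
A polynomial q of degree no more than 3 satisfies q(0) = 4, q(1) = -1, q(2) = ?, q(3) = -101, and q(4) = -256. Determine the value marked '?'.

The 4 known points determine the degree-3 polynomial uniquely.
Write q(u) = au^3 + bu^2 + cu + d. Substituting each data point gives a linear system:
  d = 4
  a + b + c + d = -1
  27a + 9b + 3c + d = -101
  64a + 16b + 4c + d = -256
Solving the system yields a = -5, b = 5, c = -5, d = 4.
So q(u) = -5u³ + 5u² - 5u + 4.
Then q(2) = -26.

-26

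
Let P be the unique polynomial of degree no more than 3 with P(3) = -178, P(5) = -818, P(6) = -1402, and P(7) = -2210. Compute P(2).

Using the Lagrange interpolation formula with nodes 3, 5, 6, 7:
  L_0(t) = (t - 5)(t - 6)(t - 7) / -24
  L_1(t) = (t - 3)(t - 6)(t - 7) / 4
  L_2(t) = (t - 3)(t - 5)(t - 7) / -3
  L_3(t) = (t - 3)(t - 5)(t - 6) / 8
Then P(t) = -178·L_0(t) - 818·L_1(t) - 1402·L_2(t) - 2210·L_3(t).
Expanding and collecting terms gives P(t) = -6t^3 - 4t^2 + 6t + 2.
Evaluating at t = 2: P(2) = -50.

-50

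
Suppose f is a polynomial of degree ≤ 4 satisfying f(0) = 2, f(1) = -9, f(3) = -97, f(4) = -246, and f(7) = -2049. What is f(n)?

f(n) = -n^4 + 2n^3 - 6n^2 - 6n + 2

Using the Lagrange interpolation formula with nodes 0, 1, 3, 4, 7:
  L_0(n) = (n - 1)(n - 3)(n - 4)(n - 7) / 84
  L_1(n) = n(n - 3)(n - 4)(n - 7) / -36
  L_2(n) = n(n - 1)(n - 4)(n - 7) / 24
  L_3(n) = n(n - 1)(n - 3)(n - 7) / -36
  L_4(n) = n(n - 1)(n - 3)(n - 4) / 504
Then f(n) = 2·L_0(n) - 9·L_1(n) - 97·L_2(n) - 246·L_3(n) - 2049·L_4(n).
Expanding and collecting terms gives f(n) = -n⁴ + 2n³ - 6n² - 6n + 2.
Check: f(0) = 2. ✓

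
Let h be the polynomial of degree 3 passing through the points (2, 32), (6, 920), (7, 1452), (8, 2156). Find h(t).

h(t) = 4t^3 + 2t^2 - 2t - 4

Using the Lagrange interpolation formula with nodes 2, 6, 7, 8:
  L_0(t) = (t - 6)(t - 7)(t - 8) / -120
  L_1(t) = (t - 2)(t - 7)(t - 8) / 8
  L_2(t) = (t - 2)(t - 6)(t - 8) / -5
  L_3(t) = (t - 2)(t - 6)(t - 7) / 12
Then h(t) = 32·L_0(t) + 920·L_1(t) + 1452·L_2(t) + 2156·L_3(t).
Expanding and collecting terms gives h(t) = 4t³ + 2t² - 2t - 4.
Check: h(6) = 920. ✓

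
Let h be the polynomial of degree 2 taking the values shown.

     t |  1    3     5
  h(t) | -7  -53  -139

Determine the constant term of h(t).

1

Write h(t) = at^2 + bt + c. Substituting each data point gives a linear system:
  a + b + c = -7
  9a + 3b + c = -53
  25a + 5b + c = -139
Solving the system yields a = -5, b = -3, c = 1.
So h(t) = -5t^2 - 3t + 1.
The constant term is 1.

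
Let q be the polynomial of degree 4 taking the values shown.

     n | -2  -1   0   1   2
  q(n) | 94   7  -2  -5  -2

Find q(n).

q(n) = 3n^4 - 6n^3 - 2

Using the Lagrange interpolation formula with nodes -2, -1, 0, 1, 2:
  L_0(n) = (n + 1)n(n - 1)(n - 2) / 24
  L_1(n) = (n + 2)n(n - 1)(n - 2) / -6
  L_2(n) = (n + 2)(n + 1)(n - 1)(n - 2) / 4
  L_3(n) = (n + 2)(n + 1)n(n - 2) / -6
  L_4(n) = (n + 2)(n + 1)n(n - 1) / 24
Then q(n) = 94·L_0(n) + 7·L_1(n) - 2·L_2(n) - 5·L_3(n) - 2·L_4(n).
Expanding and collecting terms gives q(n) = 3n⁴ - 6n³ - 2.
Check: q(0) = -2. ✓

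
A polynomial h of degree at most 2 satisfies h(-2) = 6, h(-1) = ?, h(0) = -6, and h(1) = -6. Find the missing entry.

-2

On equispaced nodes a degree-2 polynomial has vanishing third forward difference, so
  - h(-2) + 3·h(-1) - 3·h(0) + h(1) = 0.
Substituting the known values and solving for h(-1):
  3·h(-1) = -6
  h(-1) = -2.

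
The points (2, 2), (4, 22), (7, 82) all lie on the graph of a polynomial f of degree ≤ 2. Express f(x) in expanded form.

Write f(x) = ax^2 + bx + c. Substituting each data point gives a linear system:
  4a + 2b + c = 2
  16a + 4b + c = 22
  49a + 7b + c = 82
Solving the system yields a = 2, b = -2, c = -2.
So f(x) = 2x^2 - 2x - 2.
Check: f(7) = 82. ✓

f(x) = 2x^2 - 2x - 2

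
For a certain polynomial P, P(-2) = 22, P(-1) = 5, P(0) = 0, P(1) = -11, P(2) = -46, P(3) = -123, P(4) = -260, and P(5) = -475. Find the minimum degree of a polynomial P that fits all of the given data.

3

Forward differences of the values at x = -2, -1, 0, 1, 2, 3, 4, 5:
  P  : 22  5  0  -11  -46  -123  -260  -475
  Δ  : -17  -5  -11  -35  -77  -137  -215
  Δ^2: 12  -6  -24  -42  -60  -78
  Δ^3: -18  -18  -18  -18  -18
  Δ^4: 0  0  0  0
  Δ^5: 0  0  0
  Δ^6: 0  0
  Δ^7: 0
The third differences are constant (-18) and nonzero, while all higher differences vanish, so the minimal degree is 3.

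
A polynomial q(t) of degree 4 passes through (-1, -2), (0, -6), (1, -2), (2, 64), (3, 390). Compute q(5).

3334

Write q(t) = at^4 + bt^3 + ct^2 + dt + e. Substituting each data point gives a linear system:
  a - b + c - d + e = -2
  e = -6
  a + b + c + d + e = -2
  16a + 8b + 4c + 2d + e = 64
  81a + 27b + 9c + 3d + e = 390
Solving the system yields a = 6, b = -3, c = -2, d = 3, e = -6.
So q(t) = 6t^4 - 3t^3 - 2t^2 + 3t - 6.
Then q(5) = 3334.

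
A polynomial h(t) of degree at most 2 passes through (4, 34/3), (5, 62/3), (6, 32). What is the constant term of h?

Write h(t) = at^2 + bt + c. Substituting each data point gives a linear system:
  16a + 4b + c = 34/3
  25a + 5b + c = 62/3
  36a + 6b + c = 32
Solving the system yields a = 1, b = 1/3, c = -6.
So h(t) = t² + (1/3)t - 6.
The constant term is -6.

-6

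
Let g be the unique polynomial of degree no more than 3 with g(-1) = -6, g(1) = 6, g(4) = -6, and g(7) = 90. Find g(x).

g(x) = x^3 - 6x^2 + 5x + 6

Write g(x) = ax^3 + bx^2 + cx + d. Substituting each data point gives a linear system:
  -a + b - c + d = -6
  a + b + c + d = 6
  64a + 16b + 4c + d = -6
  343a + 49b + 7c + d = 90
Solving the system yields a = 1, b = -6, c = 5, d = 6.
So g(x) = x^3 - 6x^2 + 5x + 6.
Check: g(4) = -6. ✓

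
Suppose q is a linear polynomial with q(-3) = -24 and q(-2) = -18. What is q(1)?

Write q(s) = as + b. Substituting each data point gives a linear system:
  -3a + b = -24
  -2a + b = -18
Solving the system yields a = 6, b = -6.
So q(s) = 6s - 6.
Then q(1) = 0.

0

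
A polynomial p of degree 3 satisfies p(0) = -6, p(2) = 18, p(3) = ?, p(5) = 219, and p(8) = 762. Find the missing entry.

The 4 known points determine the degree-3 polynomial uniquely.
Write p(s) = as^3 + bs^2 + cs + d. Substituting each data point gives a linear system:
  d = -6
  8a + 4b + 2c + d = 18
  125a + 25b + 5c + d = 219
  512a + 64b + 8c + d = 762
Solving the system yields a = 1, b = 4, c = 0, d = -6.
So p(s) = s^3 + 4s^2 - 6.
Then p(3) = 57.

57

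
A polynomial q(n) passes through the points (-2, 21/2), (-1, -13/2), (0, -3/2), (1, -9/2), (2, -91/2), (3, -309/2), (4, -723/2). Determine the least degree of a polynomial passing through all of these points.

3

Forward differences of the values at n = -2, -1, 0, 1, 2, 3, 4:
  q  : 21/2  -13/2  -3/2  -9/2  -91/2  -309/2  -723/2
  Δ  : -17  5  -3  -41  -109  -207
  Δ^2: 22  -8  -38  -68  -98
  Δ^3: -30  -30  -30  -30
  Δ^4: 0  0  0
  Δ^5: 0  0
  Δ^6: 0
The third differences are constant (-30) and nonzero, while all higher differences vanish, so the minimal degree is 3.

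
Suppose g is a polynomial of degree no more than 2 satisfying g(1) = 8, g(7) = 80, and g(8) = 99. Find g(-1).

0

Using the Lagrange interpolation formula with nodes 1, 7, 8:
  L_0(t) = (t - 7)(t - 8) / 42
  L_1(t) = (t - 1)(t - 8) / -6
  L_2(t) = (t - 1)(t - 7) / 7
Then g(t) = 8·L_0(t) + 80·L_1(t) + 99·L_2(t).
Expanding and collecting terms gives g(t) = t^2 + 4t + 3.
Evaluating at t = -1: g(-1) = 0.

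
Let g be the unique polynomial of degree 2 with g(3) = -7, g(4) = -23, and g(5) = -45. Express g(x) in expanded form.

g(x) = -3x^2 + 5x + 5

Write g(x) = ax^2 + bx + c. Substituting each data point gives a linear system:
  9a + 3b + c = -7
  16a + 4b + c = -23
  25a + 5b + c = -45
Solving the system yields a = -3, b = 5, c = 5.
So g(x) = -3x^2 + 5x + 5.
Check: g(5) = -45. ✓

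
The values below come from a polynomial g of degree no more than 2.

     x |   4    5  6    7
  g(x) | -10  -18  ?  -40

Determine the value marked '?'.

On equispaced nodes a degree-2 polynomial has vanishing third forward difference, so
  - g(4) + 3·g(5) - 3·g(6) + g(7) = 0.
Substituting the known values and solving for g(6):
  -3·g(6) = 84
  g(6) = -28.

-28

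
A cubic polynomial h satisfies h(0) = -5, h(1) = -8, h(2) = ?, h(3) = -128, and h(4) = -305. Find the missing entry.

-39

On equispaced nodes a degree-3 polynomial has vanishing fourth forward difference, so
  h(0) - 4·h(1) + 6·h(2) - 4·h(3) + h(4) = 0.
Substituting the known values and solving for h(2):
  6·h(2) = -234
  h(2) = -39.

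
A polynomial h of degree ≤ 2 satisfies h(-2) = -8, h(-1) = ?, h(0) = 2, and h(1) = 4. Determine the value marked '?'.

-2

The 3 known points determine the degree-2 polynomial uniquely.
Write h(x) = ax^2 + bx + c. Substituting each data point gives a linear system:
  4a - 2b + c = -8
  c = 2
  a + b + c = 4
Solving the system yields a = -1, b = 3, c = 2.
So h(x) = -x^2 + 3x + 2.
Then h(-1) = -2.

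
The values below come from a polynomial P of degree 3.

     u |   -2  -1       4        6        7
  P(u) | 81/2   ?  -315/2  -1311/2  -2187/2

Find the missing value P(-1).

The 4 known points determine the degree-3 polynomial uniquely.
Write P(u) = au^3 + bu^2 + cu + d. Substituting each data point gives a linear system:
  -8a + 4b - 2c + d = 81/2
  64a + 16b + 4c + d = -315/2
  216a + 36b + 6c + d = -1311/2
  343a + 49b + 7c + d = -2187/2
Solving the system yields a = -4, b = 5, c = 5, d = -3/2.
So P(u) = -4u^3 + 5u^2 + 5u - 3/2.
Then P(-1) = 5/2.

5/2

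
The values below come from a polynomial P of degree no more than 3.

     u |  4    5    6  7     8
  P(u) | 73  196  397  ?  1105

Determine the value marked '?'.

On equispaced nodes a degree-3 polynomial has vanishing fourth forward difference, so
  P(4) - 4·P(5) + 6·P(6) - 4·P(7) + P(8) = 0.
Substituting the known values and solving for P(7):
  -4·P(7) = -2776
  P(7) = 694.

694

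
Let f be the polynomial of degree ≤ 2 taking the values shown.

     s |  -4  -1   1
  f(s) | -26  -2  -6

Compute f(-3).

-14

Using the Lagrange interpolation formula with nodes -4, -1, 1:
  L_0(s) = (s + 1)(s - 1) / 15
  L_1(s) = (s + 4)(s - 1) / -6
  L_2(s) = (s + 4)(s + 1) / 10
Then f(s) = -26·L_0(s) - 2·L_1(s) - 6·L_2(s).
Expanding and collecting terms gives f(s) = -2s^2 - 2s - 2.
Evaluating at s = -3: f(-3) = -14.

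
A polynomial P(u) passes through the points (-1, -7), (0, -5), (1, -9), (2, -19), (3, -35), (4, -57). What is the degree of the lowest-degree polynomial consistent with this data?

2

Forward differences of the values at u = -1, 0, 1, 2, 3, 4:
  P  : -7  -5  -9  -19  -35  -57
  Δ  : 2  -4  -10  -16  -22
  Δ^2: -6  -6  -6  -6
  Δ^3: 0  0  0
  Δ^4: 0  0
  Δ^5: 0
The second differences are constant (-6) and nonzero, while all higher differences vanish, so the minimal degree is 2.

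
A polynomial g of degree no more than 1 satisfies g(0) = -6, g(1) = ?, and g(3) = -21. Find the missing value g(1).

The 2 known points determine the degree-1 polynomial uniquely.
Write g(x) = ax + b. Substituting each data point gives a linear system:
  b = -6
  3a + b = -21
Solving the system yields a = -5, b = -6.
So g(x) = -5x - 6.
Then g(1) = -11.

-11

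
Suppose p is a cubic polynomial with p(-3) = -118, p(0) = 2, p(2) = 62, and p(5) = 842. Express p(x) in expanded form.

Using the Lagrange interpolation formula with nodes -3, 0, 2, 5:
  L_0(x) = x(x - 2)(x - 5) / -120
  L_1(x) = (x + 3)(x - 2)(x - 5) / 30
  L_2(x) = (x + 3)x(x - 5) / -30
  L_3(x) = (x + 3)x(x - 2) / 120
Then p(x) = -118·L_0(x) + 2·L_1(x) + 62·L_2(x) + 842·L_3(x).
Expanding and collecting terms gives p(x) = 6x³ + 4x² - 2x + 2.
Check: p(5) = 842. ✓

p(x) = 6x^3 + 4x^2 - 2x + 2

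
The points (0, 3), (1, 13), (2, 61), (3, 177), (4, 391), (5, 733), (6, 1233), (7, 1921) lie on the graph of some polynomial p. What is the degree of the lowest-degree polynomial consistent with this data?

3

Forward differences of the values at u = 0, 1, 2, 3, 4, 5, 6, 7:
  p  : 3  13  61  177  391  733  1233  1921
  Δ  : 10  48  116  214  342  500  688
  Δ^2: 38  68  98  128  158  188
  Δ^3: 30  30  30  30  30
  Δ^4: 0  0  0  0
  Δ^5: 0  0  0
  Δ^6: 0  0
  Δ^7: 0
The third differences are constant (30) and nonzero, while all higher differences vanish, so the minimal degree is 3.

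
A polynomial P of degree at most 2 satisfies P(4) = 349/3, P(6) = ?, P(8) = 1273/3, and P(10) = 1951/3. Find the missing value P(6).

On equispaced nodes a degree-2 polynomial has vanishing third forward difference, so
  - P(4) + 3·P(6) - 3·P(8) + P(10) = 0.
Substituting the known values and solving for P(6):
  3·P(6) = 739
  P(6) = 739/3.

739/3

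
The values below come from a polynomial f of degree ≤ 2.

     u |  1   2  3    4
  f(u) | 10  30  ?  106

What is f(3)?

On equispaced nodes a degree-2 polynomial has vanishing third forward difference, so
  - f(1) + 3·f(2) - 3·f(3) + f(4) = 0.
Substituting the known values and solving for f(3):
  -3·f(3) = -186
  f(3) = 62.

62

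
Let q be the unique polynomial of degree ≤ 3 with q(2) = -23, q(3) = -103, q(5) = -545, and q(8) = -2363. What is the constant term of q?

5

Write q(x) = ax^3 + bx^2 + cx + d. Substituting each data point gives a linear system:
  8a + 4b + 2c + d = -23
  27a + 9b + 3c + d = -103
  125a + 25b + 5c + d = -545
  512a + 64b + 8c + d = -2363
Solving the system yields a = -5, b = 3, c = 0, d = 5.
So q(x) = -5x^3 + 3x^2 + 5.
The constant term is 5.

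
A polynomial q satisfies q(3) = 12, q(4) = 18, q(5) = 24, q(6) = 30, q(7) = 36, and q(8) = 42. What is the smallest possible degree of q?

Forward differences of the values at s = 3, 4, 5, 6, 7, 8:
  q  : 12  18  24  30  36  42
  Δ  : 6  6  6  6  6
  Δ^2: 0  0  0  0
  Δ^3: 0  0  0
  Δ^4: 0  0
  Δ^5: 0
The first differences are constant (6) and nonzero, while all higher differences vanish, so the minimal degree is 1.

1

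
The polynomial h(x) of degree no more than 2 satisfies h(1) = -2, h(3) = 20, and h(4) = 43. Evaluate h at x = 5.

Using the Lagrange interpolation formula with nodes 1, 3, 4:
  L_0(x) = (x - 3)(x - 4) / 6
  L_1(x) = (x - 1)(x - 4) / -2
  L_2(x) = (x - 1)(x - 3) / 3
Then h(x) = -2·L_0(x) + 20·L_1(x) + 43·L_2(x).
Expanding and collecting terms gives h(x) = 4x² - 5x - 1.
Evaluating at x = 5: h(5) = 74.

74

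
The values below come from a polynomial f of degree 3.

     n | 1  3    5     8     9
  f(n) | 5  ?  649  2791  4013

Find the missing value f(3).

131

The 4 known points determine the degree-3 polynomial uniquely.
Write f(n) = an^3 + bn^2 + cn + d. Substituting each data point gives a linear system:
  a + b + c + d = 5
  125a + 25b + 5c + d = 649
  512a + 64b + 8c + d = 2791
  729a + 81b + 9c + d = 4013
Solving the system yields a = 6, b = -5, c = 5, d = -1.
So f(n) = 6n^3 - 5n^2 + 5n - 1.
Then f(3) = 131.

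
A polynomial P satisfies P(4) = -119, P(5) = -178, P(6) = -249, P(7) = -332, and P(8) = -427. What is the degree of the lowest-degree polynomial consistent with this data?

Forward differences of the values at s = 4, 5, 6, 7, 8:
  P  : -119  -178  -249  -332  -427
  Δ  : -59  -71  -83  -95
  Δ^2: -12  -12  -12
  Δ^3: 0  0
  Δ^4: 0
The second differences are constant (-12) and nonzero, while all higher differences vanish, so the minimal degree is 2.

2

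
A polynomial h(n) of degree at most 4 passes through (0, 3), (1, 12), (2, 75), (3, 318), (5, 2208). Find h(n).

h(n) = 3n^4 + 3n^3 - 3n^2 + 6n + 3

Write h(n) = an^4 + bn^3 + cn^2 + dn + e. Substituting each data point gives a linear system:
  e = 3
  a + b + c + d + e = 12
  16a + 8b + 4c + 2d + e = 75
  81a + 27b + 9c + 3d + e = 318
  625a + 125b + 25c + 5d + e = 2208
Solving the system yields a = 3, b = 3, c = -3, d = 6, e = 3.
So h(n) = 3n^4 + 3n^3 - 3n^2 + 6n + 3.
Check: h(2) = 75. ✓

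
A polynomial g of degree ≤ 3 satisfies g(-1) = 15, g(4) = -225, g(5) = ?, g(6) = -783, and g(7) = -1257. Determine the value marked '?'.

The 4 known points determine the degree-3 polynomial uniquely.
Write g(x) = ax^3 + bx^2 + cx + d. Substituting each data point gives a linear system:
  -a + b - c + d = 15
  64a + 16b + 4c + d = -225
  216a + 36b + 6c + d = -783
  343a + 49b + 7c + d = -1257
Solving the system yields a = -4, b = 3, c = -5, d = 3.
So g(x) = -4x^3 + 3x^2 - 5x + 3.
Then g(5) = -447.

-447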